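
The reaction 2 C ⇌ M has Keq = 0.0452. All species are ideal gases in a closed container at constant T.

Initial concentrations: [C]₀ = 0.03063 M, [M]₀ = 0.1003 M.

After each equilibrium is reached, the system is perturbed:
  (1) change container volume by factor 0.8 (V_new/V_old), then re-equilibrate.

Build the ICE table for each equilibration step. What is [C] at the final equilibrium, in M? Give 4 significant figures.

[C]_eq = 0.2819 M

Q₀ = 106.9 vs Keq = 0.0452 ⇒ Q>K, reverse
Step 1:
                  C         M
  I         0.03063    0.1003
  C           0.196  -0.09798
  E          0.2266  0.002321
  solve Keq expr → x = -0.09798; check Q = 0.0452
Then change container volume by factor 0.8 (V_new/V_old).
Step 2:
                  C         M
  I          0.2832  0.002901
  C        -0.00138 6.8997e-04
  E          0.2819  0.003591
  solve Keq expr → x = 6.8997e-04; check Q = 0.0452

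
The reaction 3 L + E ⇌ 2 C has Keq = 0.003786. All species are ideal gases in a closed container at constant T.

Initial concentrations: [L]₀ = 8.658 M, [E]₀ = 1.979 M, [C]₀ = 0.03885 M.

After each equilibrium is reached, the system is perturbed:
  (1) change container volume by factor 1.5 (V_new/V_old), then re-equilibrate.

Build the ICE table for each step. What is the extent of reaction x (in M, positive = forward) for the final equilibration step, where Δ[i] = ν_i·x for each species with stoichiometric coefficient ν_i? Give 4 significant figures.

Q₀ = 1.1751e-06 vs Keq = 0.003786 ⇒ Q<K, forward
Step 1:
                  L         E         C
  init        8.658     1.979   0.03885
  Δ          -1.853   -0.6177     1.235
  eq          6.805     1.361     1.274
  solve Keq expr → x = 0.6177; check Q = 0.003786
Then change container volume by factor 1.5 (V_new/V_old).
Step 2:
                  L         E         C
  init        4.537    0.9075    0.8496
  Δ          0.2925   0.09749    -0.195
  eq          4.829     1.005    0.6546
  solve Keq expr → x = -0.09749; check Q = 0.003786

x = -0.09749 M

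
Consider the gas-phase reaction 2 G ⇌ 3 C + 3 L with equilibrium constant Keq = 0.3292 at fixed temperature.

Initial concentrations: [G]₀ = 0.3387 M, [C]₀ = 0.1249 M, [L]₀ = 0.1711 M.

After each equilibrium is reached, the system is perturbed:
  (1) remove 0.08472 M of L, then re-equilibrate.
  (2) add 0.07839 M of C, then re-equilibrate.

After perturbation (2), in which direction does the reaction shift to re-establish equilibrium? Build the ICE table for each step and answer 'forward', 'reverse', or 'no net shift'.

Q₀ = 8.5076e-05 vs Keq = 0.3292 ⇒ Q<K, forward
Step 1:
                  G         C         L
  Initial    0.3387    0.1249    0.1711
  Change    -0.1931    0.2897    0.2897
  Equil      0.1456    0.4146    0.4608
  solve Keq expr → x = 0.09657; check Q = 0.3292
Then remove 0.08472 M of L.
Step 2:
                  G         C         L
  Initial    0.1456    0.4146    0.3761
  Change    -0.0166    0.0249    0.0249
  Equil       0.129    0.4395     0.401
  solve Keq expr → x = 0.0083; check Q = 0.3292
Then add 0.07839 M of C.
Step 3:
                  G         C         L
  Initial     0.129    0.5179     0.401
  Change    0.01402  -0.02103  -0.02103
  Equil       0.143    0.4969      0.38
  solve Keq expr → x = -0.00701; check Q = 0.3292

Direction: reverse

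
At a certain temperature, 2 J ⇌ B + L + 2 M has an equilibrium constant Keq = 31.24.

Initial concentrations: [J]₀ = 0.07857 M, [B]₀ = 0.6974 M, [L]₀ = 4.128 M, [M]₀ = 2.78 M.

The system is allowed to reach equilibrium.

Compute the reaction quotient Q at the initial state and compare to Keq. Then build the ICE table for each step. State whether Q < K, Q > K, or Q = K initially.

Q₀ = 3604; Q > K (proceeds reverse)

Q₀ = 3604 vs Keq = 31.24 ⇒ Q>K, reverse
Step 1:
                   J          B          L          M
  I          0.07857     0.6974      4.128       2.78
  C           0.4738    -0.2369    -0.2369    -0.4738
  E           0.5523     0.4605      3.891      2.306
  solve Keq expr → x = -0.2369; check Q = 31.24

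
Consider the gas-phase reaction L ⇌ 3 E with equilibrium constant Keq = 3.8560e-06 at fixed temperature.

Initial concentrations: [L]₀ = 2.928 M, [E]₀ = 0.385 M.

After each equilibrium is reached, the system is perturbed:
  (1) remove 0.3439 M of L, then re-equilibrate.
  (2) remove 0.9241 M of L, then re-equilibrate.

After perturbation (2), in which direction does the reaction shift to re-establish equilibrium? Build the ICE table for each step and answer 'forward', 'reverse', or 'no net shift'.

Direction: reverse

Q₀ = 0.01949 vs Keq = 3.8560e-06 ⇒ Q>K, reverse
Step 1:
                  L         E
  init        2.928     0.385
  Δ          0.1208   -0.3623
  eq          3.049   0.02274
  solve Keq expr → x = -0.1208; check Q = 3.8560e-06
Then remove 0.3439 M of L.
Step 2:
                  L         E
  init        2.705   0.02274
  Δ       2.9616e-04 -8.8848e-04
  eq          2.705   0.02185
  solve Keq expr → x = -2.9616e-04; check Q = 3.8560e-06
Then remove 0.9241 M of L.
Step 3:
                  L         E
  init        1.781   0.02185
  Δ       9.4605e-04 -0.002838
  eq          1.782   0.01901
  solve Keq expr → x = -9.4605e-04; check Q = 3.8560e-06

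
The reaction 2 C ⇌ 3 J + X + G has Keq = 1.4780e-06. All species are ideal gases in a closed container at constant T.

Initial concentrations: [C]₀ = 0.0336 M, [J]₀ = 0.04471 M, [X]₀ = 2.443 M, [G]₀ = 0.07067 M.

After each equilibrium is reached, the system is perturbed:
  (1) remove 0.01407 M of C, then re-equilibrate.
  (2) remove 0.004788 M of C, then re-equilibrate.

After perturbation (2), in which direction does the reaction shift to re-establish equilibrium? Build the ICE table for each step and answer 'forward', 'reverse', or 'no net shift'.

Direction: reverse

Q₀ = 0.01367 vs Keq = 1.4780e-06 ⇒ Q>K, reverse
Step 1:
                    C           J           X           G
  I            0.0336     0.04471       2.443     0.07067
  C           0.02753    -0.04129    -0.01376    -0.01376
  E           0.06113    0.003419       2.429     0.05691
  solve Keq expr → x = -0.01376; check Q = 1.4780e-06
Then remove 0.01407 M of C.
Step 2:
                    C           J           X           G
  I           0.04706    0.003419       2.429     0.05691
  C        3.5312e-04 -5.2967e-04 -1.7656e-04 -1.7656e-04
  E           0.04741    0.002889       2.429     0.05673
  solve Keq expr → x = -1.7656e-04; check Q = 1.4780e-06
Then remove 0.004788 M of C.
Step 3:
                    C           J           X           G
  I           0.04262    0.002889       2.429     0.05673
  C        1.2768e-04 -1.9152e-04 -6.3840e-05 -6.3840e-05
  E           0.04275    0.002697       2.429     0.05667
  solve Keq expr → x = -6.3840e-05; check Q = 1.4780e-06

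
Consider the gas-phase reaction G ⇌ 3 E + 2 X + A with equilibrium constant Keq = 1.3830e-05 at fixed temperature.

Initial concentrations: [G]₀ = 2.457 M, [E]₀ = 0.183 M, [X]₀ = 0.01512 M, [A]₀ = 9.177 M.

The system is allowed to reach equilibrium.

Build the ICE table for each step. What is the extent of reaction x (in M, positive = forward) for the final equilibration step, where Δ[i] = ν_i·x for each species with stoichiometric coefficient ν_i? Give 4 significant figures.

Q₀ = 5.2330e-06 vs Keq = 1.3830e-05 ⇒ Q<K, forward
Step 1:
                  G         E         X         A
  Initial     2.457     0.183   0.01512     9.177
  Change  -0.003684   0.01105  0.007369  0.003684
  Equil       2.453    0.1941   0.02249     9.181
  solve Keq expr → x = 0.003684; check Q = 1.3830e-05

x = 0.003684 M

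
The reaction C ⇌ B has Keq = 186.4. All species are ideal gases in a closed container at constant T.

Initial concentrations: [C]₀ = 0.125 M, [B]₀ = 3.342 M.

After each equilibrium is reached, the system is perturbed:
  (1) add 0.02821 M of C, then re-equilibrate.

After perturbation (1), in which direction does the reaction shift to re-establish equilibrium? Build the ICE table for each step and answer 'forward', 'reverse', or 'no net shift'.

Q₀ = 26.74 vs Keq = 186.4 ⇒ Q<K, forward
Step 1:
                   C          B
  init         0.125      3.342
  Δ          -0.1065     0.1065
  eq          0.0185      3.448
  solve Keq expr → x = 0.1065; check Q = 186.4
Then add 0.02821 M of C.
Step 2:
                   C          B
  init       0.04671      3.448
  Δ         -0.02806    0.02806
  eq         0.01865      3.477
  solve Keq expr → x = 0.02806; check Q = 186.4

Direction: forward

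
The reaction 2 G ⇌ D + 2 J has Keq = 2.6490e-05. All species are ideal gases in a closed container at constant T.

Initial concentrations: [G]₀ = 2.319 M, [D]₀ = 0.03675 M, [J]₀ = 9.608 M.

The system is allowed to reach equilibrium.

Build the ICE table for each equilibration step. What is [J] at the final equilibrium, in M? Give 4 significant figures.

[J]_eq = 9.535 M

Q₀ = 0.6308 vs Keq = 2.6490e-05 ⇒ Q>K, reverse
Step 1:
                   G          D          J
  Initial      2.319    0.03675      9.608
  Change      0.0735   -0.03675    -0.0735
  Equil        2.392 1.6680e-06      9.535
  solve Keq expr → x = -0.03675; check Q = 2.6490e-05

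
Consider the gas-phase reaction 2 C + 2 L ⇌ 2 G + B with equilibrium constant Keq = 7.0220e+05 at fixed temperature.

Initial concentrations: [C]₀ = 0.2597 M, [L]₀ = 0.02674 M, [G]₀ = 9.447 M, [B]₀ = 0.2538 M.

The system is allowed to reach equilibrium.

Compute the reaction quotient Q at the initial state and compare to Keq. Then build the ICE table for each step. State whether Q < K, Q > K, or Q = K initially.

Q₀ = 4.6969e+05; Q < K (proceeds forward)

Q₀ = 4.6969e+05 vs Keq = 7.0220e+05 ⇒ Q<K, forward
Step 1:
                    C           L           G           B
  init         0.2597     0.02674       9.447      0.2538
  Δ         -0.004388   -0.004388    0.004388    0.002194
  eq           0.2553     0.02235       9.451       0.256
  solve Keq expr → x = 0.002194; check Q = 7.0220e+05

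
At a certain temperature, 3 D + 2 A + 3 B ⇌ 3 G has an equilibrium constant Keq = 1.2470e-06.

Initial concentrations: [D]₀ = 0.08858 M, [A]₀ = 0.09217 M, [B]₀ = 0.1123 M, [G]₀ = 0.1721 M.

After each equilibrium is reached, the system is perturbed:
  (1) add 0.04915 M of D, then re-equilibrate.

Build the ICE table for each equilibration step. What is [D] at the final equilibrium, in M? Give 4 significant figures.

[D]_eq = 0.3095 M

Q₀ = 6.0956e+05 vs Keq = 1.2470e-06 ⇒ Q>K, reverse
Step 1:
                  D         A         B         G
  I         0.08858   0.09217    0.1123    0.1721
  C          0.1718    0.1145    0.1718   -0.1718
  E          0.2604    0.2067    0.2841 2.7841e-04
  solve Keq expr → x = -0.05727; check Q = 1.2470e-06
Then add 0.04915 M of D.
Step 2:
                  D         A         B         G
  I          0.3096    0.2067    0.2841 2.7841e-04
  C       -5.2395e-05 -3.4930e-05 -5.2395e-05 5.2395e-05
  E          0.3095    0.2067    0.2841 3.3081e-04
  solve Keq expr → x = 1.7465e-05; check Q = 1.2470e-06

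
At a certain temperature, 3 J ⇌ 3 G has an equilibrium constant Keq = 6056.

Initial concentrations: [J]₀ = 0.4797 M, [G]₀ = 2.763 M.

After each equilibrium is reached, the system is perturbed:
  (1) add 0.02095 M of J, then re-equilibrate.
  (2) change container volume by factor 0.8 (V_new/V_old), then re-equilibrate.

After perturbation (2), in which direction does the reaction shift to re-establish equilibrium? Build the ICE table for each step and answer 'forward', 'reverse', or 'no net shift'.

Direction: no net shift

Q₀ = 191.1 vs Keq = 6056 ⇒ Q<K, forward
Step 1:
                    J           G
  init         0.4797       2.763
  Δ           -0.3111      0.3111
  eq           0.1686       3.074
  solve Keq expr → x = 0.1037; check Q = 6056
Then add 0.02095 M of J.
Step 2:
                    J           G
  init         0.1896       3.074
  Δ          -0.01986     0.01986
  eq           0.1697       3.094
  solve Keq expr → x = 0.00662; check Q = 6056
Then change container volume by factor 0.8 (V_new/V_old).
Step 3:
                    J           G
  init         0.2122       3.867
  Δ                 0           0
  eq           0.2122       3.867
  solve Keq expr → x = 0; check Q = 6056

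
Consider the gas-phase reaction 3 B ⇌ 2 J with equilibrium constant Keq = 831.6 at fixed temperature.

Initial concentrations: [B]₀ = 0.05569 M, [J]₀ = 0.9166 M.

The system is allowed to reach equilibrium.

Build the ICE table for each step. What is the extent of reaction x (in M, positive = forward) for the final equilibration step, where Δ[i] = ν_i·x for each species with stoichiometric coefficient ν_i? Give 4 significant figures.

x = -0.01419 M

Q₀ = 4864 vs Keq = 831.6 ⇒ Q>K, reverse
Step 1:
                    B           J
  init        0.05569      0.9166
  Δ           0.04257    -0.02838
  eq          0.09826      0.8882
  solve Keq expr → x = -0.01419; check Q = 831.6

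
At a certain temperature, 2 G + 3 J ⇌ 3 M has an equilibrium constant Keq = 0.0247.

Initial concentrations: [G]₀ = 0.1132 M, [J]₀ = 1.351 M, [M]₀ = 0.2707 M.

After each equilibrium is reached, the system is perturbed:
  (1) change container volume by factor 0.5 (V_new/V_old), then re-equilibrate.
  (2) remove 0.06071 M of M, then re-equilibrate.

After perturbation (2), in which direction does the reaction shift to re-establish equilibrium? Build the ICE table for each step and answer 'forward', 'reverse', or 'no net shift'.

Q₀ = 0.6278 vs Keq = 0.0247 ⇒ Q>K, reverse
Step 1:
                  G         J         M
  I          0.1132     1.351    0.2707
  C         0.08352    0.1253   -0.1253
  E          0.1967     1.476    0.1454
  solve Keq expr → x = -0.04176; check Q = 0.0247
Then change container volume by factor 0.5 (V_new/V_old).
Step 2:
                  G         J         M
  I          0.3934     2.953    0.2908
  C        -0.06797    -0.102     0.102
  E          0.3255     2.851    0.3928
  solve Keq expr → x = 0.03399; check Q = 0.0247
Then remove 0.06071 M of M.
Step 3:
                  G         J         M
  I          0.3255     2.851    0.3321
  C        -0.02418  -0.03626   0.03626
  E          0.3013     2.814    0.3684
  solve Keq expr → x = 0.01209; check Q = 0.0247

Direction: forward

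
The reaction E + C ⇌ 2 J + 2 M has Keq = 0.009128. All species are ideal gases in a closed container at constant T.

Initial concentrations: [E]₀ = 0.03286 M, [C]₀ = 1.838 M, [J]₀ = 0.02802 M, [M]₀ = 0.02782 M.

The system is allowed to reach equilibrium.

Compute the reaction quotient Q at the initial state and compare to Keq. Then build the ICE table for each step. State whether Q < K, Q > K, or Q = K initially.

Q₀ = 1.0061e-05 vs Keq = 0.009128 ⇒ Q<K, forward
Step 1:
                   E          C          J          M
  I          0.03286      1.838    0.02802    0.02782
  C         -0.02943   -0.02943    0.05885    0.05885
  E         0.003434      1.809    0.08687    0.08667
  solve Keq expr → x = 0.02943; check Q = 0.009128

Q₀ = 1.0061e-05; Q < K (proceeds forward)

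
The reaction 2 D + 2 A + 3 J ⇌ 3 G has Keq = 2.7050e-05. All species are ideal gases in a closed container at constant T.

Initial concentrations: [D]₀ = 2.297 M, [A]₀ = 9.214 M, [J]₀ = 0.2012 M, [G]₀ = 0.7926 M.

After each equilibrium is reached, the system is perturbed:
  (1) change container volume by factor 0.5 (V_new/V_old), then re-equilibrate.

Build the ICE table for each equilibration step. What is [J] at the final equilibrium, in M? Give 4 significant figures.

Q₀ = 0.1365 vs Keq = 2.7050e-05 ⇒ Q>K, reverse
Step 1:
                  D         A         J         G
  init        2.297     9.214    0.2012    0.7926
  Δ          0.3908    0.3908    0.5862   -0.5862
  eq          2.688     9.605    0.7874    0.2064
  solve Keq expr → x = -0.1954; check Q = 2.7050e-05
Then change container volume by factor 0.5 (V_new/V_old).
Step 2:
                  D         A         J         G
  init        5.376     19.21     1.575    0.4129
  Δ         -0.2397   -0.2397   -0.3595    0.3595
  eq          5.136     18.97     1.215    0.7724
  solve Keq expr → x = 0.1198; check Q = 2.7050e-05

[J]_eq = 1.215 M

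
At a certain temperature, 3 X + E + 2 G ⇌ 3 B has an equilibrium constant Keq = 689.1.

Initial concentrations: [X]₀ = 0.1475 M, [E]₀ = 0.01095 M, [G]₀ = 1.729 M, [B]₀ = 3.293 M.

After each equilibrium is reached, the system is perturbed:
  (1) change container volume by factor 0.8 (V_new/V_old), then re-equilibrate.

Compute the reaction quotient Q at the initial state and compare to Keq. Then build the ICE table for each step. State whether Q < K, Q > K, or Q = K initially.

Q₀ = 3.3993e+05; Q > K (proceeds reverse)

Q₀ = 3.3993e+05 vs Keq = 689.1 ⇒ Q>K, reverse
Step 1:
                    X           E           G           B
  init         0.1475     0.01095       1.729       3.293
  Δ            0.3044      0.1015       0.203     -0.3044
  eq           0.4519      0.1124       1.932       2.989
  solve Keq expr → x = -0.1015; check Q = 689.1
Then change container volume by factor 0.8 (V_new/V_old).
Step 2:
                    X           E           G           B
  init         0.5649      0.1405       2.415       3.736
  Δ          -0.06964    -0.02321    -0.04643     0.06964
  eq           0.4953      0.1173       2.369       3.805
  solve Keq expr → x = 0.02321; check Q = 689.1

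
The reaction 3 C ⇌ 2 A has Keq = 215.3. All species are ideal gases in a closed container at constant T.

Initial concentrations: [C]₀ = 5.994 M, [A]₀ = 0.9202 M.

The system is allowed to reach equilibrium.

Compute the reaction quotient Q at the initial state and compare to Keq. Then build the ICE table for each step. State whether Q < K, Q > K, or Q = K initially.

Q₀ = 0.003932 vs Keq = 215.3 ⇒ Q<K, forward
Step 1:
                   C          A
  I            5.994     0.9202
  C           -5.532      3.688
  E            0.462      4.608
  solve Keq expr → x = 1.844; check Q = 215.3

Q₀ = 0.003932; Q < K (proceeds forward)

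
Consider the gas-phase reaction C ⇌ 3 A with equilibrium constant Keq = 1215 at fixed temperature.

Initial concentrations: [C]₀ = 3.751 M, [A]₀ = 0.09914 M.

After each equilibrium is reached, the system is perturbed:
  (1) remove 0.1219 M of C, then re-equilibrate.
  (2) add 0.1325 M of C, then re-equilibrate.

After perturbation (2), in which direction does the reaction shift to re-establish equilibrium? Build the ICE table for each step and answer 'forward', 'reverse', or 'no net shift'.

Direction: forward

Q₀ = 2.5978e-04 vs Keq = 1215 ⇒ Q<K, forward
Step 1:
                   C          A
  I            3.751    0.09914
  C            -3.08      9.241
  E           0.6706       9.34
  solve Keq expr → x = 3.08; check Q = 1215
Then remove 0.1219 M of C.
Step 2:
                   C          A
  I           0.5487       9.34
  C          0.07475    -0.2242
  E           0.6235      9.116
  solve Keq expr → x = -0.07475; check Q = 1215
Then add 0.1325 M of C.
Step 3:
                   C          A
  I            0.756      9.116
  C         -0.08118     0.2435
  E           0.6748       9.36
  solve Keq expr → x = 0.08118; check Q = 1215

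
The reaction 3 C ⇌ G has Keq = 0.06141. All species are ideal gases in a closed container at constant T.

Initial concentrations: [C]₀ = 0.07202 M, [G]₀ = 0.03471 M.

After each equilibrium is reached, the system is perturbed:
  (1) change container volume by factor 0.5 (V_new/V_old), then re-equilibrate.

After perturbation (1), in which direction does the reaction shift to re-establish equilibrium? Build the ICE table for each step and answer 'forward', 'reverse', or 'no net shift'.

Q₀ = 92.92 vs Keq = 0.06141 ⇒ Q>K, reverse
Step 1:
                  C         G
  I         0.07202   0.03471
  C          0.1031  -0.03438
  E          0.1752 3.3002e-04
  solve Keq expr → x = -0.03438; check Q = 0.06141
Then change container volume by factor 0.5 (V_new/V_old).
Step 2:
                  C         G
  I          0.3503 6.6004e-04
  C       -0.005569  0.001856
  E          0.3448  0.002516
  solve Keq expr → x = 0.001856; check Q = 0.06141

Direction: forward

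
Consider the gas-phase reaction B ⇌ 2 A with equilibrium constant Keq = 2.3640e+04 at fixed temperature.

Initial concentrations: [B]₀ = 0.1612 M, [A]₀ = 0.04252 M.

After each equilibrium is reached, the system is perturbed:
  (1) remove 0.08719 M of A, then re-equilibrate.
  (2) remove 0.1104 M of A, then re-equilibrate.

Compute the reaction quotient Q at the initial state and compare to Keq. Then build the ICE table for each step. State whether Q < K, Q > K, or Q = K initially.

Q₀ = 0.01122; Q < K (proceeds forward)

Q₀ = 0.01122 vs Keq = 2.3640e+04 ⇒ Q<K, forward
Step 1:
                  B         A
  init       0.1612   0.04252
  Δ         -0.1612    0.3224
  eq      5.6328e-06    0.3649
  solve Keq expr → x = 0.1612; check Q = 2.3640e+04
Then remove 0.08719 M of A.
Step 2:
                  B         A
  init    5.6328e-06    0.2777
  Δ       -2.3701e-06 4.7401e-06
  eq      3.2627e-06    0.2777
  solve Keq expr → x = 2.3701e-06; check Q = 2.3640e+04
Then remove 0.1104 M of A.
Step 3:
                  B         A
  init    3.2627e-06    0.1673
  Δ       -2.0783e-06 4.1567e-06
  eq      1.1844e-06    0.1673
  solve Keq expr → x = 2.0783e-06; check Q = 2.3640e+04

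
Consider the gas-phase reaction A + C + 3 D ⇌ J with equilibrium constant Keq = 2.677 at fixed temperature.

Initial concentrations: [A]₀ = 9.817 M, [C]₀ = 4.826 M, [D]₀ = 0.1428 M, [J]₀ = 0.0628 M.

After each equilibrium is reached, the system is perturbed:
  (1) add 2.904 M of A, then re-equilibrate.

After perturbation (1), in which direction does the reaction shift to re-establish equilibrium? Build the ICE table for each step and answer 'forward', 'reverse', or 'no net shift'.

Direction: forward

Q₀ = 0.4552 vs Keq = 2.677 ⇒ Q<K, forward
Step 1:
                   A          C          D          J
  Initial      9.817      4.826     0.1428     0.0628
  Change    -0.01877   -0.01877   -0.05631    0.01877
  Equil        9.798      4.807    0.08649    0.08157
  solve Keq expr → x = 0.01877; check Q = 2.677
Then add 2.904 M of A.
Step 2:
                   A          C          D          J
  Initial       12.7      4.807    0.08649    0.08157
  Change   -0.002153  -0.002153   -0.00646   0.002153
  Equil         12.7      4.805    0.08003    0.08372
  solve Keq expr → x = 0.002153; check Q = 2.677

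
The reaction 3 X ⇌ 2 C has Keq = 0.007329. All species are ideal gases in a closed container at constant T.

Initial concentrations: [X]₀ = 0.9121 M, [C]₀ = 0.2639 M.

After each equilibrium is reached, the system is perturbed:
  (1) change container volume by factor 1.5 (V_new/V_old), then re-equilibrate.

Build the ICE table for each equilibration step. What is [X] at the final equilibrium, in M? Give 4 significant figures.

Q₀ = 0.09178 vs Keq = 0.007329 ⇒ Q>K, reverse
Step 1:
                  X         C
  Initial    0.9121    0.2639
  Change     0.2376   -0.1584
  Equil        1.15    0.1055
  solve Keq expr → x = -0.07919; check Q = 0.007329
Then change container volume by factor 1.5 (V_new/V_old).
Step 2:
                  X         C
  Initial    0.7664   0.07035
  Change    0.01656  -0.01104
  Equil       0.783   0.05931
  solve Keq expr → x = -0.005519; check Q = 0.007329

[X]_eq = 0.783 M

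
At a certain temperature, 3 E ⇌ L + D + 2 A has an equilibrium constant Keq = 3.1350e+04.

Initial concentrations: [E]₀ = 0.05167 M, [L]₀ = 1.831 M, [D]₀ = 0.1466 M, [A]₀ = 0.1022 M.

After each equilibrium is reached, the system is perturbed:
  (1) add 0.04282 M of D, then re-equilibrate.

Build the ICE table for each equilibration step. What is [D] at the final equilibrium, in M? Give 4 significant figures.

[D]_eq = 0.2047 M

Q₀ = 20.32 vs Keq = 3.1350e+04 ⇒ Q<K, forward
Step 1:
                  E         L         D         A
  Initial   0.05167     1.831    0.1466    0.1022
  Change   -0.04614   0.01538   0.01538   0.03076
  Equil    0.005525     1.846     0.162     0.133
  solve Keq expr → x = 0.01538; check Q = 3.1350e+04
Then add 0.04282 M of D.
Step 2:
                  E         L         D         A
  Initial  0.005525     1.846    0.2048     0.133
  Change  4.3897e-04 -1.4632e-04 -1.4632e-04 -2.9265e-04
  Equil    0.005964     1.846    0.2047    0.1327
  solve Keq expr → x = -1.4632e-04; check Q = 3.1350e+04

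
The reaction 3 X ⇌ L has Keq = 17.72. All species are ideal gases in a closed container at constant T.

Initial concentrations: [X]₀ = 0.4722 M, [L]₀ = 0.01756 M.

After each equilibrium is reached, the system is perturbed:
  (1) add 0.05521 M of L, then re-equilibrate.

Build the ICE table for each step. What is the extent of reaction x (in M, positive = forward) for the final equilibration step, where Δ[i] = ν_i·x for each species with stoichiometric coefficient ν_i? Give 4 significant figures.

Q₀ = 0.1668 vs Keq = 17.72 ⇒ Q<K, forward
Step 1:
                  X         L
  Initial    0.4722   0.01756
  Change    -0.2867   0.09556
  Equil      0.1855    0.1131
  solve Keq expr → x = 0.09556; check Q = 17.72
Then add 0.05521 M of L.
Step 2:
                  X         L
  Initial    0.1855    0.1683
  Change    0.02301 -0.007671
  Equil      0.2085    0.1607
  solve Keq expr → x = -0.007671; check Q = 17.72

x = -0.007671 M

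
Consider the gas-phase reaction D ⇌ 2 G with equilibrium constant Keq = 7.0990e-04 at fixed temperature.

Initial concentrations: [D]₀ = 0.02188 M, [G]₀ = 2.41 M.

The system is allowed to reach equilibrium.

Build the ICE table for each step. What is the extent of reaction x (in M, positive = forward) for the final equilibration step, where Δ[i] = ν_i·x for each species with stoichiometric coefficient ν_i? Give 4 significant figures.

x = -1.19 M

Q₀ = 265.5 vs Keq = 7.0990e-04 ⇒ Q>K, reverse
Step 1:
                   D          G
  init       0.02188       2.41
  Δ             1.19     -2.381
  eq           1.212    0.02934
  solve Keq expr → x = -1.19; check Q = 7.0990e-04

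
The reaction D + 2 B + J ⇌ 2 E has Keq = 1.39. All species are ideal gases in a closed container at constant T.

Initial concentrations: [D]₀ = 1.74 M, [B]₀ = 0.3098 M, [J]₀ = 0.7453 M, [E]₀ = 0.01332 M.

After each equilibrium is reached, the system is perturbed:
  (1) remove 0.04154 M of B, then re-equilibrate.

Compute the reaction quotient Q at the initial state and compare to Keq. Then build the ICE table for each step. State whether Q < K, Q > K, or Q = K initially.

Q₀ = 0.001425 vs Keq = 1.39 ⇒ Q<K, forward
Step 1:
                  D         B         J         E
  I            1.74    0.3098    0.7453   0.01332
  C        -0.08263   -0.1653  -0.08263    0.1653
  E           1.657    0.1445    0.6627    0.1786
  solve Keq expr → x = 0.08263; check Q = 1.39
Then remove 0.04154 M of B.
Step 2:
                  D         B         J         E
  I           1.657     0.103    0.6627    0.1786
  C         0.01108   0.02215   0.01108  -0.02215
  E           1.668    0.1251    0.6737    0.1564
  solve Keq expr → x = -0.01108; check Q = 1.39

Q₀ = 0.001425; Q < K (proceeds forward)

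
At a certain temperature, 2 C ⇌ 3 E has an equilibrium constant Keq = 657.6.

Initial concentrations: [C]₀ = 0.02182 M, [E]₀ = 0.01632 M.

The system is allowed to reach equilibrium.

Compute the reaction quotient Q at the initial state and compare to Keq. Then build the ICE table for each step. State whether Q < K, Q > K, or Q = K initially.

Q₀ = 0.00913; Q < K (proceeds forward)

Q₀ = 0.00913 vs Keq = 657.6 ⇒ Q<K, forward
Step 1:
                  C         E
  Initial   0.02182   0.01632
  Change    -0.0214   0.03211
  Equil   4.1557e-04   0.04843
  solve Keq expr → x = 0.0107; check Q = 657.6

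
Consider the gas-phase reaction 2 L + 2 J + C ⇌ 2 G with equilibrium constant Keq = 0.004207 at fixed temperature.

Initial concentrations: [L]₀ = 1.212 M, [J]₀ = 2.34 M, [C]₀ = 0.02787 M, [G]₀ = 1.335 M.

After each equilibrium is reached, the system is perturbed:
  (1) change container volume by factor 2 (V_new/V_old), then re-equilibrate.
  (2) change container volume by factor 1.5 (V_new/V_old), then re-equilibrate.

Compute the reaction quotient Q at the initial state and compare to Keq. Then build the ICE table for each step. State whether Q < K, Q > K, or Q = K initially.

Q₀ = 7.95 vs Keq = 0.004207 ⇒ Q>K, reverse
Step 1:
                   L          J          C          G
  init         1.212       2.34    0.02787      1.335
  Δ           0.9908     0.9908     0.4954    -0.9908
  eq           2.203      3.331     0.5233     0.3442
  solve Keq expr → x = -0.4954; check Q = 0.004207
Then change container volume by factor 2 (V_new/V_old).
Step 2:
                   L          J          C          G
  init         1.101      1.665     0.2616     0.1721
  Δ            0.096      0.096      0.048     -0.096
  eq           1.197      1.761     0.3096    0.07612
  solve Keq expr → x = -0.048; check Q = 0.004207
Then change container volume by factor 1.5 (V_new/V_old).
Step 3:
                   L          J          C          G
  init        0.7983      1.174     0.2064    0.05075
  Δ          0.02115    0.02115    0.01058   -0.02115
  eq          0.8194      1.195      0.217     0.0296
  solve Keq expr → x = -0.01058; check Q = 0.004207

Q₀ = 7.95; Q > K (proceeds reverse)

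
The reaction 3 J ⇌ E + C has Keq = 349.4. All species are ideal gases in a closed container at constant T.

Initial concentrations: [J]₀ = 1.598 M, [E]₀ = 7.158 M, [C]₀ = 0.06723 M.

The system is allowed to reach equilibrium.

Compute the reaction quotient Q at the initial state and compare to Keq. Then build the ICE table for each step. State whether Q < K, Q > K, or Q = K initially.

Q₀ = 0.1179; Q < K (proceeds forward)

Q₀ = 0.1179 vs Keq = 349.4 ⇒ Q<K, forward
Step 1:
                    J           E           C
  init          1.598       7.158     0.06723
  Δ            -1.373      0.4576      0.4576
  eq           0.2253       7.616      0.5248
  solve Keq expr → x = 0.4576; check Q = 349.4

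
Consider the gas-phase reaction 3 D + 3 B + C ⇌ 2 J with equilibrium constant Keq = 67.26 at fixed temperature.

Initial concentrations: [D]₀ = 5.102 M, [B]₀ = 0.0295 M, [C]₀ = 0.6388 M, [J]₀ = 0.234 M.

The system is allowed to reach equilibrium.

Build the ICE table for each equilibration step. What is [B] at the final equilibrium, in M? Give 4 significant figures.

[B]_eq = 0.02163 M

Q₀ = 25.14 vs Keq = 67.26 ⇒ Q<K, forward
Step 1:
                    D           B           C           J
  I             5.102      0.0295      0.6388       0.234
  C          -0.00787    -0.00787   -0.002623    0.005247
  E             5.094     0.02163      0.6362      0.2392
  solve Keq expr → x = 0.002623; check Q = 67.26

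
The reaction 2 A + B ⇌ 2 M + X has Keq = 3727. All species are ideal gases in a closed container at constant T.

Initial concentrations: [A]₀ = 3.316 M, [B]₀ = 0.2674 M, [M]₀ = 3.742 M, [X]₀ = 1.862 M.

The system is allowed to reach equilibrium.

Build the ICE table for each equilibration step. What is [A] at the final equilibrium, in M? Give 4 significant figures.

Q₀ = 8.867 vs Keq = 3727 ⇒ Q<K, forward
Step 1:
                    A           B           M           X
  I             3.316      0.2674       3.742       1.862
  C           -0.5321     -0.2661      0.5321      0.2661
  E             2.784    0.001346       4.274       2.128
  solve Keq expr → x = 0.2661; check Q = 3727

[A]_eq = 2.784 M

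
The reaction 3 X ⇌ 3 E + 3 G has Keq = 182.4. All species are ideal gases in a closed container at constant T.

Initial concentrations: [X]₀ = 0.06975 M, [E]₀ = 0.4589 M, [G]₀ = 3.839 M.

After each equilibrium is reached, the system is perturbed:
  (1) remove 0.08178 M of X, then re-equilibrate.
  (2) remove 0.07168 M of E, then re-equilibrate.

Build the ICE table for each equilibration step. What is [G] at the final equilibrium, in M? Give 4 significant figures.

Q₀ = 1.6113e+04 vs Keq = 182.4 ⇒ Q>K, reverse
Step 1:
                  X         E         G
  I         0.06975    0.4589     3.839
  C           0.139    -0.139    -0.139
  E          0.2087    0.3199       3.7
  solve Keq expr → x = -0.04633; check Q = 182.4
Then remove 0.08178 M of X.
Step 2:
                  X         E         G
  I          0.1269    0.3199       3.7
  C          0.0481   -0.0481   -0.0481
  E           0.175    0.2718     3.652
  solve Keq expr → x = -0.01603; check Q = 182.4
Then remove 0.07168 M of E.
Step 3:
                  X         E         G
  I           0.175    0.2001     3.652
  C        -0.02741   0.02741   0.02741
  E          0.1476    0.2276     3.679
  solve Keq expr → x = 0.009136; check Q = 182.4

[G]_eq = 3.679 M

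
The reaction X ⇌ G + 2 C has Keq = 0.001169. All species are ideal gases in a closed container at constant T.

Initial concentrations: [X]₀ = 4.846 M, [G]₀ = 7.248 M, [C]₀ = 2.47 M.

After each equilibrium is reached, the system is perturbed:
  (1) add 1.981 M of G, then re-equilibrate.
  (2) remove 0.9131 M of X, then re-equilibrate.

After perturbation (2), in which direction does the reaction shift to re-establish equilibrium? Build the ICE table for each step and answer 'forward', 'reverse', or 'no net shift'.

Q₀ = 9.125 vs Keq = 0.001169 ⇒ Q>K, reverse
Step 1:
                    X           G           C
  Initial       4.846       7.248        2.47
  Change        1.218      -1.218      -2.436
  Equil         6.064        6.03     0.03429
  solve Keq expr → x = -1.218; check Q = 0.001169
Then add 1.981 M of G.
Step 2:
                    X           G           C
  Initial       6.064       8.011     0.03429
  Change     0.002265   -0.002265    -0.00453
  Equil         6.066       8.009     0.02976
  solve Keq expr → x = -0.002265; check Q = 0.001169
Then remove 0.9131 M of X.
Step 3:
                    X           G           C
  Initial       5.153       8.009     0.02976
  Change     0.001163   -0.001163   -0.002326
  Equil         5.154       8.008     0.02743
  solve Keq expr → x = -0.001163; check Q = 0.001169

Direction: reverse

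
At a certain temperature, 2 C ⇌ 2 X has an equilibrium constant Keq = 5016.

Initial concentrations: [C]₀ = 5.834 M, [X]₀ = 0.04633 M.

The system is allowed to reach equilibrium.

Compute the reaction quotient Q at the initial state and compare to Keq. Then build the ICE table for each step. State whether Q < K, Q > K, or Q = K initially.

Q₀ = 6.3065e-05 vs Keq = 5016 ⇒ Q<K, forward
Step 1:
                   C          X
  I            5.834    0.04633
  C           -5.752      5.752
  E          0.08187      5.798
  solve Keq expr → x = 2.876; check Q = 5016

Q₀ = 6.3065e-05; Q < K (proceeds forward)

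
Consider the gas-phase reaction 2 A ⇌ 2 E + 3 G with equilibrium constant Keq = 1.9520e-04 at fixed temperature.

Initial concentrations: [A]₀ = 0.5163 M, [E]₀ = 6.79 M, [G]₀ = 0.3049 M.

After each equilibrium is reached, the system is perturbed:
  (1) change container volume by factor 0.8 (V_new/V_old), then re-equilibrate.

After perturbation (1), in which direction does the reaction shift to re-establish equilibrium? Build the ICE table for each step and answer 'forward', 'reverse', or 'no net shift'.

Q₀ = 4.902 vs Keq = 1.9520e-04 ⇒ Q>K, reverse
Step 1:
                   A          E          G
  Initial     0.5163       6.79     0.3049
  Change      0.1945    -0.1945    -0.2918
  Equil       0.7108      6.595    0.01314
  solve Keq expr → x = -0.09725; check Q = 1.9520e-04
Then change container volume by factor 0.8 (V_new/V_old).
Step 2:
                   A          E          G
  Initial     0.8885      8.244    0.01642
  Change    0.002174  -0.002174  -0.003261
  Equil       0.8907      8.242    0.01316
  solve Keq expr → x = -0.001087; check Q = 1.9520e-04

Direction: reverse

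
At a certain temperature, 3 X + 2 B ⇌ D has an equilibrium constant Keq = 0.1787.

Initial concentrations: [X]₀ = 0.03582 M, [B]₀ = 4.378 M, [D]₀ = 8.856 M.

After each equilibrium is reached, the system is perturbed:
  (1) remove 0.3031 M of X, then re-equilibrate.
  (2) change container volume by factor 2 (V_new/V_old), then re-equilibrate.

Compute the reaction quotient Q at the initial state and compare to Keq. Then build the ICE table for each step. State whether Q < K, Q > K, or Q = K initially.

Q₀ = 1.0053e+04 vs Keq = 0.1787 ⇒ Q>K, reverse
Step 1:
                  X         B         D
  Initial   0.03582     4.378     8.856
  Change      1.176    0.7837   -0.3919
  Equil       1.211     5.162     8.464
  solve Keq expr → x = -0.3919; check Q = 0.1787
Then remove 0.3031 M of X.
Step 2:
                  X         B         D
  Initial    0.9083     5.162     8.464
  Change     0.2714    0.1809  -0.09045
  Equil        1.18     5.343     8.374
  solve Keq expr → x = -0.09045; check Q = 0.1787
Then change container volume by factor 2 (V_new/V_old).
Step 3:
                  X         B         D
  Initial    0.5898     2.671     4.187
  Change     0.7163    0.4775   -0.2388
  Equil       1.306     3.149     3.948
  solve Keq expr → x = -0.2388; check Q = 0.1787

Q₀ = 1.0053e+04; Q > K (proceeds reverse)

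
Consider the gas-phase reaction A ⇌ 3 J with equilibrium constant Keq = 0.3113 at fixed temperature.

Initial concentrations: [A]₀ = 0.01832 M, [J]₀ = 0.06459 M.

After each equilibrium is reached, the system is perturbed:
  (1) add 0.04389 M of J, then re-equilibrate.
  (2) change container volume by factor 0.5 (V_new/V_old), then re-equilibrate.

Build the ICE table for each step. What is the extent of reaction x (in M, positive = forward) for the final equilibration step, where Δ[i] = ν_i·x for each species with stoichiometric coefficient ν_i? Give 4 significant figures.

x = -0.01813 M

Q₀ = 0.01471 vs Keq = 0.3113 ⇒ Q<K, forward
Step 1:
                   A          J
  init       0.01832    0.06459
  Δ         -0.01432    0.04297
  eq        0.003997     0.1076
  solve Keq expr → x = 0.01432; check Q = 0.3113
Then add 0.04389 M of J.
Step 2:
                   A          J
  init      0.003997     0.1514
  Δ         0.004458   -0.01338
  eq        0.008456     0.1381
  solve Keq expr → x = -0.004458; check Q = 0.3113
Then change container volume by factor 0.5 (V_new/V_old).
Step 3:
                   A          J
  init       0.01691     0.2761
  Δ          0.01813   -0.05438
  eq         0.03504     0.2218
  solve Keq expr → x = -0.01813; check Q = 0.3113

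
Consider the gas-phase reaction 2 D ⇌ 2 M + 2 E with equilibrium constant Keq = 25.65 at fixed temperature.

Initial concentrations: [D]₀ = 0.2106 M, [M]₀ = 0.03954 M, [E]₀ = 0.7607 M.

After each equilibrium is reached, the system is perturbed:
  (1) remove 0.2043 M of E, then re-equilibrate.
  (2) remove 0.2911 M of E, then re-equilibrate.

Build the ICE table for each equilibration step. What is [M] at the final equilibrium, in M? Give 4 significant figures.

[M]_eq = 0.2295 M

Q₀ = 0.0204 vs Keq = 25.65 ⇒ Q<K, forward
Step 1:
                   D          M          E
  init        0.2106    0.03954     0.7607
  Δ          -0.1717     0.1717     0.1717
  eq         0.03889     0.2112     0.9324
  solve Keq expr → x = 0.08585; check Q = 25.65
Then remove 0.2043 M of E.
Step 2:
                   D          M          E
  init       0.03889     0.2112     0.7281
  Δ         -0.00718    0.00718    0.00718
  eq         0.03171     0.2184     0.7353
  solve Keq expr → x = 0.00359; check Q = 25.65
Then remove 0.2911 M of E.
Step 3:
                   D          M          E
  init       0.03171     0.2184     0.4442
  Δ         -0.01108    0.01108    0.01108
  eq         0.02063     0.2295     0.4553
  solve Keq expr → x = 0.00554; check Q = 25.65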